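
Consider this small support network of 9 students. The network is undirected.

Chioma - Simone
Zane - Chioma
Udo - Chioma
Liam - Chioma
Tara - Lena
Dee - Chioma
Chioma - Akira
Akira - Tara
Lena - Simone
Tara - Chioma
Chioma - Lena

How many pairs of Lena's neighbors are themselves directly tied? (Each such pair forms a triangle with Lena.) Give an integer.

Lena's neighbors: Chioma, Simone, and Tara.
Neighbor pairs that are themselves tied: Lena–Chioma–Simone; Lena–Chioma–Tara. Each forms one triangle with Lena, for 2 in total.

2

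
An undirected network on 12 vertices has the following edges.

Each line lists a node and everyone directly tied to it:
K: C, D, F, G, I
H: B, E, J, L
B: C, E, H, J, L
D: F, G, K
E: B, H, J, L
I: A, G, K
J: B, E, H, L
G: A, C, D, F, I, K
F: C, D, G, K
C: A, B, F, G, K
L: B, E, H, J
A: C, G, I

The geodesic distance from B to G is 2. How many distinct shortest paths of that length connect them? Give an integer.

1

The shortest distance is 2, and the only length-2 path is B–C–G. So there is exactly 1 shortest path.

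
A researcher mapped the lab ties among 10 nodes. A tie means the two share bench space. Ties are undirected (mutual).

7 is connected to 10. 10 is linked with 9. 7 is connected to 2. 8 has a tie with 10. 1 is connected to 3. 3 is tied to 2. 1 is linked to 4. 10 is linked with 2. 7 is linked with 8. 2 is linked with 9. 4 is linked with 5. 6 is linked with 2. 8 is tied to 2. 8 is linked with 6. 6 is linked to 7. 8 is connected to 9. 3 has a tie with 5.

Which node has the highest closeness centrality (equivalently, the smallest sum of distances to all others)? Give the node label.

2

Farness (sum of distances to all others) for each node — 1:21, 2:13, 3:15, 4:27, 5:21, 6:19, 7:18, 8:17, 9:19, 10:18.
The smallest farness is 13, for 2, so 2 has the highest closeness.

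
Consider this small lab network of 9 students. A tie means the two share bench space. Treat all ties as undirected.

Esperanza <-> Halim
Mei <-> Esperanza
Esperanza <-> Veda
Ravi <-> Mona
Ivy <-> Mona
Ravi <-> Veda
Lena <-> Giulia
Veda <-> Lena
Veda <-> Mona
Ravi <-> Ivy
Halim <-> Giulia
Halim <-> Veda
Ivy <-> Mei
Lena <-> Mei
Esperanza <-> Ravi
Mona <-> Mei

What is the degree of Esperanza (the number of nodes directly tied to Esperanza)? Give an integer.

Esperanza is directly tied to Halim, Mei, Ravi, and Veda. That is 4 neighbors, so the degree of Esperanza is 4.

4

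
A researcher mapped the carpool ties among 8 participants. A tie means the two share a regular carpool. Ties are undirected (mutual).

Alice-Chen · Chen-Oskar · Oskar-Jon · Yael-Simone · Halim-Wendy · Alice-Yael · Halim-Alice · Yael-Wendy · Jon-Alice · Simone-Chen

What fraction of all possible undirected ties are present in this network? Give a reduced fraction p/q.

5/14

There are 10 edges and 8 nodes, so the maximum possible is C(8,2) = 28.
Density = 10/28 = 5/14.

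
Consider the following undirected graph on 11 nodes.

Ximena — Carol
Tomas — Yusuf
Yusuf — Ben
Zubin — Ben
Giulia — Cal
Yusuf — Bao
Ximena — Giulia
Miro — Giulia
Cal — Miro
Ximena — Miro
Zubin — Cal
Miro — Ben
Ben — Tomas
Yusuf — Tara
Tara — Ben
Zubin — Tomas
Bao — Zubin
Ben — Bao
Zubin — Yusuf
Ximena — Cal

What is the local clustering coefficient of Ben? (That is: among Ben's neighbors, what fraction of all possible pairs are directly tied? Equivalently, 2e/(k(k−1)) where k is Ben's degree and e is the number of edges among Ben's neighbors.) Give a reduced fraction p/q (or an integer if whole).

Ben's neighbors: Bao, Miro, Tara, Tomas, Yusuf, and Zubin (k = 6).
Possible neighbor pairs: C(6,2) = 15. Edges among them: Bao–Yusuf, Bao–Zubin, Tara–Yusuf, Tomas–Yusuf, Tomas–Zubin, Yusuf–Zubin → e = 6.
Clustering(Ben) = 6/15 = 2/5.

2/5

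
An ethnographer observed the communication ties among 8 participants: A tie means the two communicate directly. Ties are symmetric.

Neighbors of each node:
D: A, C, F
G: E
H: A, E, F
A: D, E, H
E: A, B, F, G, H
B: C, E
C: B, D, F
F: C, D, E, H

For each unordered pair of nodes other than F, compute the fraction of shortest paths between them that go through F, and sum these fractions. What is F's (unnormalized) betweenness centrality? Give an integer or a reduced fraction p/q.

7/2

Pairs whose geodesics pass through F — D–E: 1/2; D–G: 1/2; D–H: 1/2; E–C: 1/2; C–G: 1/2; C–H: 1.
All other pairs contribute 0.
Summing the contributions gives betweenness(F) = 7/2.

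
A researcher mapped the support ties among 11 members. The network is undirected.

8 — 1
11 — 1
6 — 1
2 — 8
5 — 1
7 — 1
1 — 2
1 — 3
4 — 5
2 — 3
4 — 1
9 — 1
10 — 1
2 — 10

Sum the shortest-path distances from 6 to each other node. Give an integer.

19

Distances from 6: 1:1, 2:2, 3:2, 4:2, 5:2, 7:2, 8:2, 9:2, 10:2, 11:2.
Sum = 1 + 2 + 2 + 2 + 2 + 2 + 2 + 2 + 2 + 2 = 19.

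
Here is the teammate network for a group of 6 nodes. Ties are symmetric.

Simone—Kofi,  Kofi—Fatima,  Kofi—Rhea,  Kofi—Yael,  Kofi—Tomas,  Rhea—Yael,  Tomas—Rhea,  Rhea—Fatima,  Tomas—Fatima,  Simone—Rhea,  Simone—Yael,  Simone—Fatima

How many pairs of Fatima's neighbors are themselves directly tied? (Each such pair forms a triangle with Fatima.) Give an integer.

Fatima's neighbors: Kofi, Rhea, Simone, and Tomas.
Neighbor pairs that are themselves tied: Fatima–Kofi–Rhea; Fatima–Kofi–Simone; Fatima–Kofi–Tomas; Fatima–Rhea–Simone; Fatima–Rhea–Tomas. Each forms one triangle with Fatima, for 5 in total.

5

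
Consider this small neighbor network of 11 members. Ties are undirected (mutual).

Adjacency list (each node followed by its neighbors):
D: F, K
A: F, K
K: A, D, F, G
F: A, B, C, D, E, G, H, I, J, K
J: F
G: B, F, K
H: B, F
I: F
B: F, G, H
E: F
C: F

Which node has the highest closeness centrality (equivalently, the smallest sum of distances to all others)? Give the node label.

Farness (sum of distances to all others) for each node — A:18, B:17, C:19, D:18, E:19, F:10, G:17, H:18, I:19, J:19, K:16.
The smallest farness is 10, for F, so F has the highest closeness.

F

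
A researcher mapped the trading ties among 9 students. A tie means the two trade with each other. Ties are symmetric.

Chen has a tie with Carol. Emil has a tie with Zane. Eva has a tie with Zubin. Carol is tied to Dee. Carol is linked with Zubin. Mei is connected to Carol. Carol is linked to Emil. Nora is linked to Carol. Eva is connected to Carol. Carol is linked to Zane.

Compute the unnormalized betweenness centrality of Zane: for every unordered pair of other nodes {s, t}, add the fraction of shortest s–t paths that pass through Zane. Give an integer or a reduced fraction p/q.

No shortest path between any pair of other nodes passes through Zane.
Summing the contributions gives betweenness(Zane) = 0.

0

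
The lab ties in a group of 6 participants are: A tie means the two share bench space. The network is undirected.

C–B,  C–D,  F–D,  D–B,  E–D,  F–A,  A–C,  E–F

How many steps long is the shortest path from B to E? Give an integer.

2

One shortest route is B – D – E, which uses 2 edges, and B and E are not directly tied, so nothing shorter exists. So d(B,E) = 2.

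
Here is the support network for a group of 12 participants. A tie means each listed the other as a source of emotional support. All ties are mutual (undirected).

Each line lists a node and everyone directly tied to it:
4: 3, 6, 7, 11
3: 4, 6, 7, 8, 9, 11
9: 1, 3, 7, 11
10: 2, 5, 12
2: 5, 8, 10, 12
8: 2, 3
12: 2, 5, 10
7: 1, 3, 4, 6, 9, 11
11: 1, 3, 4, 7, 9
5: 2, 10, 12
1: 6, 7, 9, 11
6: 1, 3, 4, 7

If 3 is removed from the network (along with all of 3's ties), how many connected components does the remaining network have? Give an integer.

2

Without 3, the remaining ties split the others into: {1, 4, 6, 7, 9, 11}; {2, 5, 8, 10, 12}.
That's 2 separate components.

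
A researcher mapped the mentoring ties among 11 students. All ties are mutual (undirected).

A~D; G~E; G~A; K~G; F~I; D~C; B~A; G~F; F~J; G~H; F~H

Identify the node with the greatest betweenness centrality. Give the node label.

Unnormalized betweenness of each node: A:23, B:0, C:0, D:9, E:0, F:17, G:33, H:0, I:0, J:0, K:0.
G has the largest value, 33, making it the main broker — the node through which the most shortest paths run.

G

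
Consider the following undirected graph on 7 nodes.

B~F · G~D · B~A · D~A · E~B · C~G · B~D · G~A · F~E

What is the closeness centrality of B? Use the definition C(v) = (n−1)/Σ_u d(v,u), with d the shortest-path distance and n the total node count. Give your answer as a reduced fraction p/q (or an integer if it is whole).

Distances from B: A:1, C:3, D:1, E:1, F:1, G:2. Sum = 9.
n = 7, so closeness = 6/9 = 2/3.

2/3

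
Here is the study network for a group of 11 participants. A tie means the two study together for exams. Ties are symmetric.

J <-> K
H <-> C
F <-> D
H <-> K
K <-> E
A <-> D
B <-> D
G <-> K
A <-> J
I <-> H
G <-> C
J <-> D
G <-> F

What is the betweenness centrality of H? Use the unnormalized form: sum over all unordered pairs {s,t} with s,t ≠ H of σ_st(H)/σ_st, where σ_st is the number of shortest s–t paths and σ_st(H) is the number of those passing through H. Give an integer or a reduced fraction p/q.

Pairs whose geodesics pass through H — A–C: 1/3; A–I: 1; G–I: 2/2; J–C: 1/2; J–I: 1; C–E: 1/2; C–K: 1/2; C–I: 1; E–I: 1; B–I: 1; K–I: 1; F–I: 2/2; I–D: 1.
All other pairs contribute 0.
Summing the contributions gives betweenness(H) = 65/6.

65/6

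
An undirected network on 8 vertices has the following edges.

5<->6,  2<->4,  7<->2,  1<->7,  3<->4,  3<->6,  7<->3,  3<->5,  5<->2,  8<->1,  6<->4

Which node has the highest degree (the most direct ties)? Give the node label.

3

Degrees — 1:2, 2:3, 3:4, 4:3, 5:3, 6:3, 7:3, 8:1.
The maximum is 4, attained only by 3.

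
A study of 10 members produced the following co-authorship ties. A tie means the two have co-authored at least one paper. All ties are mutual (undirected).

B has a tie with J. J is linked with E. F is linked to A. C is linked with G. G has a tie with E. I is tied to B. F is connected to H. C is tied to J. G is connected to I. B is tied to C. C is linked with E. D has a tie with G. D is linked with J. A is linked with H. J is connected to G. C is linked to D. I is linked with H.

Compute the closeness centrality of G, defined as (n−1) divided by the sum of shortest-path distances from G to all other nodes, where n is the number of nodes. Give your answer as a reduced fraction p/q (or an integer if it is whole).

3/5

Distances from G: A:3, B:2, C:1, D:1, E:1, F:3, H:2, I:1, J:1. Sum = 15.
n = 10, so closeness = 9/15 = 3/5.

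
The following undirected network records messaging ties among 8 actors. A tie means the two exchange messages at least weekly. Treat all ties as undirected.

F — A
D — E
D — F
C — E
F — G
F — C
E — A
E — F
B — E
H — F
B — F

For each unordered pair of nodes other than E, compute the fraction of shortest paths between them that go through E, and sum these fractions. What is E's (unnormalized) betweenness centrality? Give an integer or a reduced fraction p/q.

3

Pairs whose geodesics pass through E — C–B: 1/2; C–D: 1/2; C–A: 1/2; B–D: 1/2; B–A: 1/2; D–A: 1/2.
All other pairs contribute 0.
Summing the contributions gives betweenness(E) = 3.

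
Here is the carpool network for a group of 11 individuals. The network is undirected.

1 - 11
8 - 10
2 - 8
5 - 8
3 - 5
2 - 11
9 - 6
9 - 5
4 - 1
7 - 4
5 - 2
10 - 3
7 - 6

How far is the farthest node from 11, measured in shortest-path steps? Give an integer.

Distances from 11: 1:1, 2:1, 3:3, 4:2, 5:2, 6:4, 7:3, 8:2, 9:3, 10:3.
The largest is 4 (to 6), so the eccentricity of 11 is 4.

4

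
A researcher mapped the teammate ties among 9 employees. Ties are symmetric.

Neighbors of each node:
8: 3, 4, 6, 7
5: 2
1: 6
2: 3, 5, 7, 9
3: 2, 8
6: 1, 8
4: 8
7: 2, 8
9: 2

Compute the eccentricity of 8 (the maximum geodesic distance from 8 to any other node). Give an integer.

3

Distances from 8: 1:2, 2:2, 3:1, 4:1, 5:3, 6:1, 7:1, 9:3.
The largest is 3 (to 5 and 9), so the eccentricity of 8 is 3.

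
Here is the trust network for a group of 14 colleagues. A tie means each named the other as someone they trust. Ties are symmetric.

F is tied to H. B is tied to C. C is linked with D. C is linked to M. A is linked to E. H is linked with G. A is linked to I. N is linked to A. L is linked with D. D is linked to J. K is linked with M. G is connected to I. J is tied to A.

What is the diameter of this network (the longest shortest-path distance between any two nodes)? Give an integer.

Eccentricity of each node (its greatest distance to any other): A:5, B:8, C:7, D:6, E:6, F:9, G:7, H:8, I:6, J:5, K:9, L:7, M:8, N:6.
The maximum eccentricity is 9, realized for instance by the pair F–K via F – H – G – I – A – J – D – C – M – K. So the diameter is 9.

9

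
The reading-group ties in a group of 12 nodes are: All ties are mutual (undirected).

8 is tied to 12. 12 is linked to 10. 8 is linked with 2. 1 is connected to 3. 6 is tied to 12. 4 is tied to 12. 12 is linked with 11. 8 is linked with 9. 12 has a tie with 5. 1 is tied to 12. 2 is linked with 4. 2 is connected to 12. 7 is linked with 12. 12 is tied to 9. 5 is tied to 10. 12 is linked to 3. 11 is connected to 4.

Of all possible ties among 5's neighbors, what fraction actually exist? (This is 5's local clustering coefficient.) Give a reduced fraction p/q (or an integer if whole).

5's neighbors: 10 and 12 (k = 2).
Possible neighbor pairs: C(2,2) = 1. Edges among them: 10–12 → e = 1.
Clustering(5) = 1/1.

1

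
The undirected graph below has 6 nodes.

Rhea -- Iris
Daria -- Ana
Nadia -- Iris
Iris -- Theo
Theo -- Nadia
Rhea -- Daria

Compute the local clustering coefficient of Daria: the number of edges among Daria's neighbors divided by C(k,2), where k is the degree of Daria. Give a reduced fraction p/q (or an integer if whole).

0

Daria's neighbors: Ana and Rhea (k = 2).
Possible neighbor pairs: C(2,2) = 1. Edges among them: none → e = 0.
Clustering(Daria) = 0/1.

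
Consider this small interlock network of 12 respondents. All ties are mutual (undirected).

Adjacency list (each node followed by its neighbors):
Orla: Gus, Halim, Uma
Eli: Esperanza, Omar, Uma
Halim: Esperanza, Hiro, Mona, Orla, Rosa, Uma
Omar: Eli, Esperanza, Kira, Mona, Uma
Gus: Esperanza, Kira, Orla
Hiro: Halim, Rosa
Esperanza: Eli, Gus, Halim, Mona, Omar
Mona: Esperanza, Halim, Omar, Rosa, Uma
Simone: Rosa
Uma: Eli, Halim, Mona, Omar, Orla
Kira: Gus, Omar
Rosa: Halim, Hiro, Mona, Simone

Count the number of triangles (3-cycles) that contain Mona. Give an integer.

Mona's neighbors: Esperanza, Halim, Omar, Rosa, and Uma.
Neighbor pairs that are themselves tied: Mona–Esperanza–Halim; Mona–Esperanza–Omar; Mona–Halim–Rosa; Mona–Halim–Uma; Mona–Omar–Uma. Each forms one triangle with Mona, for 5 in total.

5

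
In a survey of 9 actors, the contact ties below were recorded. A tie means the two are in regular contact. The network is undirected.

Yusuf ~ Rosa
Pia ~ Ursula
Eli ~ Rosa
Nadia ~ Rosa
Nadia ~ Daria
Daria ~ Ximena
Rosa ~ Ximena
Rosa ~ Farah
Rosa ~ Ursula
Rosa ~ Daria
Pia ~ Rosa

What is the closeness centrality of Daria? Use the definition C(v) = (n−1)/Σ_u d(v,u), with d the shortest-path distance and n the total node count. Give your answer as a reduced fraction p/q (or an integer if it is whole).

8/13

Distances from Daria: Eli:2, Farah:2, Nadia:1, Pia:2, Rosa:1, Ursula:2, Ximena:1, Yusuf:2. Sum = 13.
n = 9, so closeness = 8/13.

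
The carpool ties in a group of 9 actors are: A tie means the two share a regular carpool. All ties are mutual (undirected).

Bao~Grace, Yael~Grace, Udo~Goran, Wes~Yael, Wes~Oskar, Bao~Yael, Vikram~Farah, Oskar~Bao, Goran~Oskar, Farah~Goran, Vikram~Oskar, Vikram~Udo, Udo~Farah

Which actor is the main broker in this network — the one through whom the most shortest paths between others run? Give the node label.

Oskar

Unnormalized betweenness of each node: Bao:15/2, Farah:1/3, Goran:5, Grace:0, Oskar:101/6, Udo:1/3, Vikram:5, Wes:5/2, Yael:3/2.
Oskar has the largest value, 101/6, making it the main broker — the node through which the most shortest paths run.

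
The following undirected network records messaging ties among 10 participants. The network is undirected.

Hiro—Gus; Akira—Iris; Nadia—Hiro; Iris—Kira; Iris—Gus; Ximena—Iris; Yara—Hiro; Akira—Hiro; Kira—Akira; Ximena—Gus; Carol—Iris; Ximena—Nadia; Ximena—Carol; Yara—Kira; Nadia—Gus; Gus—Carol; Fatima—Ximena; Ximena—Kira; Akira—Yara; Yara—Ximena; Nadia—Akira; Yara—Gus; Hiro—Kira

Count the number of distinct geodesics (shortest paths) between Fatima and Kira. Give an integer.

The shortest distance is 2, and the only length-2 path is Fatima–Ximena–Kira. So there is exactly 1 shortest path.

1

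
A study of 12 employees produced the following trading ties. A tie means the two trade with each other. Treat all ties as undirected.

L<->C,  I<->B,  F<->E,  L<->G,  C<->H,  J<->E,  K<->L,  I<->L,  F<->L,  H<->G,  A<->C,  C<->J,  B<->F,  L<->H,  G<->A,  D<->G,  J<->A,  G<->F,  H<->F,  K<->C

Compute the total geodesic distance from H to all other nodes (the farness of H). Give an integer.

Distances from H: A:2, B:2, C:1, D:2, E:2, F:1, G:1, I:2, J:2, K:2, L:1.
Sum = 2 + 2 + 1 + 2 + 2 + 1 + 1 + 2 + 2 + 2 + 1 = 18.

18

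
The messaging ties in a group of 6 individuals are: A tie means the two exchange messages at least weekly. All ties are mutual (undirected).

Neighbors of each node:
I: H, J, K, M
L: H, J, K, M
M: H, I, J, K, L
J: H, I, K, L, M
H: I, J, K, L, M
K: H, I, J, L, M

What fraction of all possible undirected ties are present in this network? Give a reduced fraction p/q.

There are 14 edges and 6 nodes, so the maximum possible is C(6,2) = 15.
Density = 14/15.

14/15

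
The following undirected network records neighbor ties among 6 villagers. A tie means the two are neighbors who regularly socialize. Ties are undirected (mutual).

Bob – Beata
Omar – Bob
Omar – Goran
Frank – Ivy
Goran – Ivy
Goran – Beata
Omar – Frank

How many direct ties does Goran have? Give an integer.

Goran is directly tied to Beata, Ivy, and Omar. That is 3 neighbors, so the degree of Goran is 3.

3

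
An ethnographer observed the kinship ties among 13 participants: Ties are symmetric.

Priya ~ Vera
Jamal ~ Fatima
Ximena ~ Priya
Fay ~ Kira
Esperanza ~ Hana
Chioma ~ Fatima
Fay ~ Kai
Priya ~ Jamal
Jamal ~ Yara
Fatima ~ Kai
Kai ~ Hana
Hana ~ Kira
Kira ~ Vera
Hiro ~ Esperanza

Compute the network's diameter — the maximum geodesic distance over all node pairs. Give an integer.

6

Eccentricity of each node (its greatest distance to any other): Chioma:5, Esperanza:5, Fatima:4, Fay:4, Hana:4, Hiro:6, Jamal:5, Kai:4, Kira:4, Priya:5, Vera:4, Ximena:6, Yara:6.
The maximum eccentricity is 6, realized for instance by the pair Hiro–Yara via Hiro – Esperanza – Hana – Kai – Fatima – Jamal – Yara. So the diameter is 6.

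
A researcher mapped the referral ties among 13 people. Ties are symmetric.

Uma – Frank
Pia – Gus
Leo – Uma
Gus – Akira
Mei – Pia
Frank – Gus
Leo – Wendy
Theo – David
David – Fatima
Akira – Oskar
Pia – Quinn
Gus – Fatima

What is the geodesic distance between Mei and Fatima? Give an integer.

One shortest route is Mei – Pia – Gus – Fatima, which uses 3 edges, and at distance 2 from Mei we only reach {Gus, Quinn}, which does not include Fatima. So d(Mei,Fatima) = 3.

3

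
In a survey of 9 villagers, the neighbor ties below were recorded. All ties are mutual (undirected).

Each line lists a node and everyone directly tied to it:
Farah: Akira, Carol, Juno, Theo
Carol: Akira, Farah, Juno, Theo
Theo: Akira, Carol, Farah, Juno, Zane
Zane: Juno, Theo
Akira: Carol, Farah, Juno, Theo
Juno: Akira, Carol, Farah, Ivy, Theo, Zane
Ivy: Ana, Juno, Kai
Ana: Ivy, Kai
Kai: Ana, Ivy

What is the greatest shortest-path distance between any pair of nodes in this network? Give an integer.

3

Eccentricity of each node (its greatest distance to any other): Akira:3, Ana:3, Carol:3, Farah:3, Ivy:2, Juno:2, Kai:3, Theo:3, Zane:3.
The maximum eccentricity is 3, realized for instance by the pair Ana–Zane via Ana – Ivy – Juno – Zane. So the diameter is 3.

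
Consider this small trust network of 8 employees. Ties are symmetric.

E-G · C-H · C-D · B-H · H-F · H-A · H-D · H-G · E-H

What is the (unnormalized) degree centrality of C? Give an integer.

C is directly tied to D and H. That is 2 neighbors, so the degree of C is 2.

2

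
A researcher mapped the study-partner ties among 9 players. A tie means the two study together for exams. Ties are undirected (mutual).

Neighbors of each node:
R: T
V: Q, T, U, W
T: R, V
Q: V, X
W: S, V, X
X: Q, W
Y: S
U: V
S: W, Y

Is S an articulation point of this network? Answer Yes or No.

Yes

Removing S leaves {Q, R, T, U, V, W, and X} with no path to {Y}, so the network splits into 2 components. S is a cut vertex.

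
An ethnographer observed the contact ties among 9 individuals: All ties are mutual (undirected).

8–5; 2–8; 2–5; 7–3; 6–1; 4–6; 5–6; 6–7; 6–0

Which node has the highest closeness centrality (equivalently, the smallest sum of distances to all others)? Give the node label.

Farness (sum of distances to all others) for each node — 0:18, 1:18, 2:20, 3:23, 4:18, 5:14, 6:11, 7:16, 8:20.
The smallest farness is 11, for 6, so 6 has the highest closeness.

6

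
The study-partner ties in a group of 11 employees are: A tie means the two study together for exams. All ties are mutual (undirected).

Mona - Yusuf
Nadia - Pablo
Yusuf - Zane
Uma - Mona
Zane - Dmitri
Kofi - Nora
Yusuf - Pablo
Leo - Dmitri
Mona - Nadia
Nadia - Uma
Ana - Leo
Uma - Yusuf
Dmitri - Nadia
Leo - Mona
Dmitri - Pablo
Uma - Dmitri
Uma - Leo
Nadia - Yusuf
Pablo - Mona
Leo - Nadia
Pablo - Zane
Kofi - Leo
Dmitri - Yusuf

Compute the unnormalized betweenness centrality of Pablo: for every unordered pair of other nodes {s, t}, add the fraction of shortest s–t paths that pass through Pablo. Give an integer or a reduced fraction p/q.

Pairs whose geodesics pass through Pablo — Zane–Nadia: 1/3; Zane–Mona: 1/2; Dmitri–Mona: 1/5.
All other pairs contribute 0.
Summing the contributions gives betweenness(Pablo) = 31/30.

31/30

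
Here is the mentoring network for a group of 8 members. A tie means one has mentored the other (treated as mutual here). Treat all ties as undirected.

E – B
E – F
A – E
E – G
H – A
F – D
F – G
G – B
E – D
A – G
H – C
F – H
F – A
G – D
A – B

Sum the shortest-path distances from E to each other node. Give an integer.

Distances from E: A:1, B:1, C:3, D:1, F:1, G:1, H:2.
Sum = 1 + 1 + 3 + 1 + 1 + 1 + 2 = 10.

10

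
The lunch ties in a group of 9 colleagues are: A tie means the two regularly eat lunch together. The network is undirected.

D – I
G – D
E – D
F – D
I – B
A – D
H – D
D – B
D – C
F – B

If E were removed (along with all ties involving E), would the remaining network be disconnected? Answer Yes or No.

Even without E, every remaining node can still reach every other (the residual graph is connected), so E is not a cut vertex.

No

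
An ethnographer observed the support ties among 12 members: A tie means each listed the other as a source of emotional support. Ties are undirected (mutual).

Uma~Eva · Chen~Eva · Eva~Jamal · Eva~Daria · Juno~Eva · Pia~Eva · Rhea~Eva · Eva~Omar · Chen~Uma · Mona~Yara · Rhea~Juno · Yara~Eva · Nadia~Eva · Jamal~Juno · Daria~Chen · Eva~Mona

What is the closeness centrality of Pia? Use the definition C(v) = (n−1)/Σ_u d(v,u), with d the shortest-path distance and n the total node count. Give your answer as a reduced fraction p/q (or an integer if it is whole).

11/21

Distances from Pia: Chen:2, Daria:2, Eva:1, Jamal:2, Juno:2, Mona:2, Nadia:2, Omar:2, Rhea:2, Uma:2, Yara:2. Sum = 21.
n = 12, so closeness = 11/21.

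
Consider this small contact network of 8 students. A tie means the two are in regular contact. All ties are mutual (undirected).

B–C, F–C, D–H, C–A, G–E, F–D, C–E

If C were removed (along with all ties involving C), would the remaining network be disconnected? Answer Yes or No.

Removing C leaves {D, F, and H} with no path to {B}, so the network splits into 4 components. C is a cut vertex.

Yes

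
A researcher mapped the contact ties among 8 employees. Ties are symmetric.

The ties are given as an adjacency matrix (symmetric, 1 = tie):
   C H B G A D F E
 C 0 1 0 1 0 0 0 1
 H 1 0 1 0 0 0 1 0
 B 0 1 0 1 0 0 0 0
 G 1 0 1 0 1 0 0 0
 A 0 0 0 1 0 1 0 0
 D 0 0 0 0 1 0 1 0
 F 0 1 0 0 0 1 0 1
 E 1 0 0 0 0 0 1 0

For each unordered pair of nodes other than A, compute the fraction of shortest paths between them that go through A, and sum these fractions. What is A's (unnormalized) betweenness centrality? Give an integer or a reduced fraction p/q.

Pairs whose geodesics pass through A — C–D: 1/3; B–D: 1/2; G–D: 1; G–F: 1/4.
All other pairs contribute 0.
Summing the contributions gives betweenness(A) = 25/12.

25/12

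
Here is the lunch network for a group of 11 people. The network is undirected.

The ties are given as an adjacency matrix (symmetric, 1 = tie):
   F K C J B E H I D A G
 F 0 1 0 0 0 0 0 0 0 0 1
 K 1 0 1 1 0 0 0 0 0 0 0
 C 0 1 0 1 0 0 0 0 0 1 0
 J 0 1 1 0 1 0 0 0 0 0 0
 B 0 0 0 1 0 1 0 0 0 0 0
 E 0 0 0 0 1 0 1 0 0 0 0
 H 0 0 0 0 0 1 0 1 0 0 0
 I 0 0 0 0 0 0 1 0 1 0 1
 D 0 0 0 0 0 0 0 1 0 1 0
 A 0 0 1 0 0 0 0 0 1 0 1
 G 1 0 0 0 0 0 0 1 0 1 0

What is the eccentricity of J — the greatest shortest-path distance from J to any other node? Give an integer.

4

Distances from J: A:2, B:1, C:1, D:3, E:2, F:2, G:3, H:3, I:4, K:1.
The largest is 4 (to I), so the eccentricity of J is 4.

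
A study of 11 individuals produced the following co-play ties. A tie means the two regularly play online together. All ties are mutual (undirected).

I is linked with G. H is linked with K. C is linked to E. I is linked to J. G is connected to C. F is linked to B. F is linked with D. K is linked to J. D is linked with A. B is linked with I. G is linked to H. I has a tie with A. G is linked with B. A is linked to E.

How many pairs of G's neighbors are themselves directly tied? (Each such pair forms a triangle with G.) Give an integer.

G's neighbors: B, C, H, and I.
Neighbor pairs that are themselves tied: G–B–I. Each forms one triangle with G, for 1 in total.

1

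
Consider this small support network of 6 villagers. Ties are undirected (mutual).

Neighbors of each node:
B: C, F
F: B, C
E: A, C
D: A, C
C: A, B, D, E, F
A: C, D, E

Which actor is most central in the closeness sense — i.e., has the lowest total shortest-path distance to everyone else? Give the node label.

C

Farness (sum of distances to all others) for each node — A:7, B:8, C:5, D:8, E:8, F:8.
The smallest farness is 5, for C, so C has the highest closeness.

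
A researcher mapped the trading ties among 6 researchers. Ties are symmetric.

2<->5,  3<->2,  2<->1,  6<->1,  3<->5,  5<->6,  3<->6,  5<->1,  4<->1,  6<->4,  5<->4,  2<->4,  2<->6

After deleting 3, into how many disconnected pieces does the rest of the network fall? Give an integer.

1

3's neighbors (2, 5, and 6) remain reachable from one another through other ties, so the rest of the network stays in one piece.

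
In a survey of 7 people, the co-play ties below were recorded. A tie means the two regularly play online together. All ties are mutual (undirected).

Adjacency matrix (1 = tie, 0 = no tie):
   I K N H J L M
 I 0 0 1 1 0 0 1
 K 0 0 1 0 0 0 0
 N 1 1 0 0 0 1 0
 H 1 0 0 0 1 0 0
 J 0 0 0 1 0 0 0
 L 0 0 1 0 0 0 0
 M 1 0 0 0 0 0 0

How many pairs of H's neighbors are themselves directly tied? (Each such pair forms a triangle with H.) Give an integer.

H's neighbors are I and J, but none of them are tied to each other, so no triangle contains H.

0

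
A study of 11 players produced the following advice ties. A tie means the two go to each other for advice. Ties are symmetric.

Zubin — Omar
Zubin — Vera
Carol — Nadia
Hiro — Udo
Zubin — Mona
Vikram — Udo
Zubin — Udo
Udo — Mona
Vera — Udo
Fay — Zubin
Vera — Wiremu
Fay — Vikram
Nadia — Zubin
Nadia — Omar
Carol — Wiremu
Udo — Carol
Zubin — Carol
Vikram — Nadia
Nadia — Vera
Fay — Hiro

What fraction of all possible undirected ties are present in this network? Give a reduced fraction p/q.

There are 20 edges and 11 nodes, so the maximum possible is C(11,2) = 55.
Density = 20/55 = 4/11.

4/11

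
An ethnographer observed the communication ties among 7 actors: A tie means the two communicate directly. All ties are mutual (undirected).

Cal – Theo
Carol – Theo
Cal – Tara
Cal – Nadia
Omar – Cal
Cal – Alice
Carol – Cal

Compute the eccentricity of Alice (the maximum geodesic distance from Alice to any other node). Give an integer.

Distances from Alice: Cal:1, Carol:2, Nadia:2, Omar:2, Tara:2, Theo:2.
The largest is 2 (to Omar, Carol, Tara, Theo, and Nadia), so the eccentricity of Alice is 2.

2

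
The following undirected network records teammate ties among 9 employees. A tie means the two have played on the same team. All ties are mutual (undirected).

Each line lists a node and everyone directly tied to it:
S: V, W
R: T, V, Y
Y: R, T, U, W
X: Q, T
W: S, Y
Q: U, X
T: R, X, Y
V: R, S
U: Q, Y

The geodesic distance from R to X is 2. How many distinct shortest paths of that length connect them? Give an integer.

1

The shortest distance is 2, and the only length-2 path is R–T–X. So there is exactly 1 shortest path.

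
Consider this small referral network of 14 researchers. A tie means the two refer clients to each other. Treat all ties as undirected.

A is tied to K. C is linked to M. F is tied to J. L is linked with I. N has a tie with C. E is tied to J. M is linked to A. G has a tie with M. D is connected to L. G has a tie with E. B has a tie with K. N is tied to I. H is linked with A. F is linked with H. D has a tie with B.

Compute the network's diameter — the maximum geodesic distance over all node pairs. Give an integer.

7

Eccentricity of each node (its greatest distance to any other): A:4, B:5, C:4, D:6, E:6, F:6, G:5, H:5, I:6, J:7, K:4, L:7, M:4, N:5.
The maximum eccentricity is 7, realized for instance by the pair J–L via J – E – G – M – C – N – I – L. So the diameter is 7.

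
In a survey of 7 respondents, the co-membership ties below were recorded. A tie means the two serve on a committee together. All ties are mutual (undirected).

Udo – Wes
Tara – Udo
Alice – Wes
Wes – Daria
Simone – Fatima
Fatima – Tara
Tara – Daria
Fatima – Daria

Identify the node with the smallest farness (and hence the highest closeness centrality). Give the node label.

Farness (sum of distances to all others) for each node — Alice:15, Daria:9, Fatima:10, Simone:15, Tara:10, Udo:11, Wes:10.
The smallest farness is 9, for Daria, so Daria has the highest closeness.

Daria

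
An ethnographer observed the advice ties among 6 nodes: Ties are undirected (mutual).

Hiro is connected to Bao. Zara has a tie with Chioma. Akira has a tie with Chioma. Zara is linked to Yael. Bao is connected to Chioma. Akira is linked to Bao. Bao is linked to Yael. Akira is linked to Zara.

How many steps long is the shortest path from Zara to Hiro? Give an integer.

3

One shortest route is Zara – Chioma – Bao – Hiro, which uses 3 edges, and at distance 2 from Zara we only reach {Bao}, which does not include Hiro. So d(Zara,Hiro) = 3.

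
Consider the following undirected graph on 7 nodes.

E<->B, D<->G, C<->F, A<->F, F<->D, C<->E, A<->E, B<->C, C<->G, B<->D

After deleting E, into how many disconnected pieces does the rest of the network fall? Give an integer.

E's neighbors (A, B, and C) remain reachable from one another through other ties, so the rest of the network stays in one piece.

1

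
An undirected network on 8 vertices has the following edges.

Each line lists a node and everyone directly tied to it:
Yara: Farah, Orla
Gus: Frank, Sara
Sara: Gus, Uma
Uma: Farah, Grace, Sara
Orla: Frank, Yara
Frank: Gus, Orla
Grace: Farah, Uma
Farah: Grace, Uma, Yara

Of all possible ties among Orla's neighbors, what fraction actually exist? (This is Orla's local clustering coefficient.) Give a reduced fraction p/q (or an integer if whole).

0

Orla's neighbors: Frank and Yara (k = 2).
Possible neighbor pairs: C(2,2) = 1. Edges among them: none → e = 0.
Clustering(Orla) = 0/1.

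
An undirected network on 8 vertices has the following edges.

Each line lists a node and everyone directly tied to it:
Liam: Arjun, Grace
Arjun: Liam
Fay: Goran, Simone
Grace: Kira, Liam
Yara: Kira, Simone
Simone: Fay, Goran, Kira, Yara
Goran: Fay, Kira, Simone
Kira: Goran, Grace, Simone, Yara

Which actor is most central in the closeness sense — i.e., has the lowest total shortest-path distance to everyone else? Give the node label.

Farness (sum of distances to all others) for each node — Arjun:23, Fay:18, Goran:14, Grace:13, Kira:11, Liam:17, Simone:13, Yara:15.
The smallest farness is 11, for Kira, so Kira has the highest closeness.

Kira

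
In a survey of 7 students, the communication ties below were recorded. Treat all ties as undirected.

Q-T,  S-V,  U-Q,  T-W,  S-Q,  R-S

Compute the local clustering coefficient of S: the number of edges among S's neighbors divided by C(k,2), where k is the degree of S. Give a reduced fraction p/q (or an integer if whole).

0

S's neighbors: Q, R, and V (k = 3).
Possible neighbor pairs: C(3,2) = 3. Edges among them: none → e = 0.
Clustering(S) = 0/3 = 0.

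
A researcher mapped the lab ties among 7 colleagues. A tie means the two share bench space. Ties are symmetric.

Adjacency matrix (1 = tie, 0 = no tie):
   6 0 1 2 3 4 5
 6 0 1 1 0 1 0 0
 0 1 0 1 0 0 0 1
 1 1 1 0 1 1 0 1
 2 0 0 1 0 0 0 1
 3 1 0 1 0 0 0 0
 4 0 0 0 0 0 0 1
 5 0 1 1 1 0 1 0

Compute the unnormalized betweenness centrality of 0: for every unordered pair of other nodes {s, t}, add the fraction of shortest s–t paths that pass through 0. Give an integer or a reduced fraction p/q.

Pairs whose geodesics pass through 0 — 6–4: 1/2; 6–5: 1/2.
All other pairs contribute 0.
Summing the contributions gives betweenness(0) = 1.

1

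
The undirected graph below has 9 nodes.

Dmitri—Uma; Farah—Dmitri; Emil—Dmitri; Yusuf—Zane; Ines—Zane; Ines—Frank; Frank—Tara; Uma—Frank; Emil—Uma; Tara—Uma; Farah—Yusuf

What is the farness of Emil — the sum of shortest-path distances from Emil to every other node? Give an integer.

Distances from Emil: Dmitri:1, Farah:2, Frank:2, Ines:3, Tara:2, Uma:1, Yusuf:3, Zane:4.
Sum = 1 + 2 + 2 + 3 + 2 + 1 + 3 + 4 = 18.

18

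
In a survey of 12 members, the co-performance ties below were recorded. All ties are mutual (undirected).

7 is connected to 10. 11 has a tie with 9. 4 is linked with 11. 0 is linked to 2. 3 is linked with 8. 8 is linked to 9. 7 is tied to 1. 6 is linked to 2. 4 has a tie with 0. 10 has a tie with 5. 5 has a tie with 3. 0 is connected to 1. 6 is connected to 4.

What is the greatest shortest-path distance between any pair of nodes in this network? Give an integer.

Eccentricity of each node (its greatest distance to any other): 0:5, 1:5, 2:6, 3:6, 4:5, 5:6, 6:6, 7:5, 8:5, 9:5, 10:5, 11:5.
The maximum eccentricity is 6, realized for instance by the pair 5–6 via 5 – 10 – 7 – 1 – 0 – 4 – 6. So the diameter is 6.

6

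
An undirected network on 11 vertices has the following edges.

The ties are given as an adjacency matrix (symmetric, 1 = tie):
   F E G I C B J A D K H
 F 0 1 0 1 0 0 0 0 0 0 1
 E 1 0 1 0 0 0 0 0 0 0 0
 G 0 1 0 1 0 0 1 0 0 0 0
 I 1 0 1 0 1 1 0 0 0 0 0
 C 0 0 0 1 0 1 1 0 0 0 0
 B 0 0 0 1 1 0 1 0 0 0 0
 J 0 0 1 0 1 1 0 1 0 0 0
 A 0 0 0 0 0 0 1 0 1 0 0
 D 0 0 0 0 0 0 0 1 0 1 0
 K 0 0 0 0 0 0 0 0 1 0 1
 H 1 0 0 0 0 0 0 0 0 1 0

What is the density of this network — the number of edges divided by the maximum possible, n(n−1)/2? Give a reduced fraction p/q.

There are 15 edges and 11 nodes, so the maximum possible is C(11,2) = 55.
Density = 15/55 = 3/11.

3/11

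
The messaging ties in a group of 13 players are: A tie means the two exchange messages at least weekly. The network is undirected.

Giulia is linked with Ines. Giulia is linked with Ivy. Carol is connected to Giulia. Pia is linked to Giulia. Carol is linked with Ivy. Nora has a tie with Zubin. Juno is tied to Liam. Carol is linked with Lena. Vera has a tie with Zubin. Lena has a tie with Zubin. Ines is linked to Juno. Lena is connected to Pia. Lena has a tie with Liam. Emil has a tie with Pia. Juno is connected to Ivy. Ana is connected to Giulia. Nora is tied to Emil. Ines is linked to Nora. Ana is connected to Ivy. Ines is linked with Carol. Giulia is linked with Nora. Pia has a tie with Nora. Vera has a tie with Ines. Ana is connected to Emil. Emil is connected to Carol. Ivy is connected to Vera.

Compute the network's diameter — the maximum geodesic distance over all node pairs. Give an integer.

Eccentricity of each node (its greatest distance to any other): Ana:3, Carol:2, Emil:3, Giulia:3, Ines:2, Ivy:2, Juno:3, Lena:3, Liam:3, Nora:3, Pia:3, Vera:3, Zubin:3.
The maximum eccentricity is 3, realized for instance by the pair Ana–Liam via Ana – Ivy – Juno – Liam. So the diameter is 3.

3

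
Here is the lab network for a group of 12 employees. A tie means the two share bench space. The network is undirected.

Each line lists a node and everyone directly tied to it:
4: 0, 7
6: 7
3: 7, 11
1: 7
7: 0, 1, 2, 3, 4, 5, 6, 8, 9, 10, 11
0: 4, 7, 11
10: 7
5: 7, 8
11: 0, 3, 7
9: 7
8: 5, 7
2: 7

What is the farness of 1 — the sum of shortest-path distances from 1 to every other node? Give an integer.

Distances from 1: 0:2, 2:2, 3:2, 4:2, 5:2, 6:2, 7:1, 8:2, 9:2, 10:2, 11:2.
Sum = 2 + 2 + 2 + 2 + 2 + 2 + 1 + 2 + 2 + 2 + 2 = 21.

21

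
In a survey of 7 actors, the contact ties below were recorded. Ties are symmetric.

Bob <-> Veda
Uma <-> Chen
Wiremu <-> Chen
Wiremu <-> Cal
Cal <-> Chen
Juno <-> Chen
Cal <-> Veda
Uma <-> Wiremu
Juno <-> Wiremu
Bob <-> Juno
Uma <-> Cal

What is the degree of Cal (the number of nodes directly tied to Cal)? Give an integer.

Cal is directly tied to Chen, Uma, Veda, and Wiremu. That is 4 neighbors, so the degree of Cal is 4.

4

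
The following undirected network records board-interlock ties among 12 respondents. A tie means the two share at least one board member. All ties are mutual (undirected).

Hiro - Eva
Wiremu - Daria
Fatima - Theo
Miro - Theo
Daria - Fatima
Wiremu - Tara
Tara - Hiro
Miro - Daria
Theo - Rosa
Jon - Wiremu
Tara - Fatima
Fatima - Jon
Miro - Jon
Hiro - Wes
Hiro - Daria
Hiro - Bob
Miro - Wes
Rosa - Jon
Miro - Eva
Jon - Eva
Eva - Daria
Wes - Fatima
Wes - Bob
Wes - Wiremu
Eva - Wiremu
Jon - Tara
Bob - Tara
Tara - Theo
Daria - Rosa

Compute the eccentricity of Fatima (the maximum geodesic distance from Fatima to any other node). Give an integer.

Distances from Fatima: Bob:2, Daria:1, Eva:2, Hiro:2, Jon:1, Miro:2, Rosa:2, Tara:1, Theo:1, Wes:1, Wiremu:2.
The largest is 2 (to Bob, Hiro, Wiremu, Miro, Rosa, and Eva), so the eccentricity of Fatima is 2.

2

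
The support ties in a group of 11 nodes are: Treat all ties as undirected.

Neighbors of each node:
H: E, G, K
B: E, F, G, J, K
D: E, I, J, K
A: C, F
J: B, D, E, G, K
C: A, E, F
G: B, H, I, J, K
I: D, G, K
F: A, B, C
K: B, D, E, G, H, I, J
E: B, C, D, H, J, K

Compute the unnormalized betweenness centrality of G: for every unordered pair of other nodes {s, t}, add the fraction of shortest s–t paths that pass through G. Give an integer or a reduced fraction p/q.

Pairs whose geodesics pass through G — I–B: 1/2; I–H: 1/2; I–J: 1/3; I–A: 1/4; I–F: 1/2; B–H: 1/3; H–J: 1/3; H–F: 1/4.
All other pairs contribute 0.
Summing the contributions gives betweenness(G) = 3.

3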